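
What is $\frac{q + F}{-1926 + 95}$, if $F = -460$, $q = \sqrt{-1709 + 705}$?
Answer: $\frac{460}{1831} - \frac{2 i \sqrt{251}}{1831} \approx 0.25123 - 0.017305 i$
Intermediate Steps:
$q = 2 i \sqrt{251}$ ($q = \sqrt{-1004} = 2 i \sqrt{251} \approx 31.686 i$)
$\frac{q + F}{-1926 + 95} = \frac{2 i \sqrt{251} - 460}{-1926 + 95} = \frac{-460 + 2 i \sqrt{251}}{-1831} = \left(-460 + 2 i \sqrt{251}\right) \left(- \frac{1}{1831}\right) = \frac{460}{1831} - \frac{2 i \sqrt{251}}{1831}$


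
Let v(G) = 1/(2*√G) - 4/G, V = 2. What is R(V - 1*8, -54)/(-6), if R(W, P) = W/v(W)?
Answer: 48/35 + 6*I*√6/35 ≈ 1.3714 + 0.41991*I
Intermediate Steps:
v(G) = 1/(2*√G) - 4/G (v(G) = 1*(1/(2*√G)) - 4/G = 1/(2*√G) - 4/G)
R(W, P) = W/(1/(2*√W) - 4/W)
R(V - 1*8, -54)/(-6) = (2*(2 - 1*8)^(5/2)/((2 - 1*8) - 8*√(2 - 1*8)))/(-6) = -(2 - 8)^(5/2)/(3*((2 - 8) - 8*√(2 - 8))) = -(-6)^(5/2)/(3*(-6 - 8*I*√6)) = -36*I*√6/(3*(-6 - 8*I*√6)) = -12*I*√6/(-6 - 8*I*√6)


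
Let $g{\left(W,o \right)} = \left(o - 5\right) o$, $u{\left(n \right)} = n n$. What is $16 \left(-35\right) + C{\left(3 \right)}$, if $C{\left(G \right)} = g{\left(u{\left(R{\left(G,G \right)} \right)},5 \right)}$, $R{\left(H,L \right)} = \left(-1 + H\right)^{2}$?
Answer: $-560$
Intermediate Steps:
$u{\left(n \right)} = n^{2}$
$g{\left(W,o \right)} = o \left(-5 + o\right)$ ($g{\left(W,o \right)} = \left(-5 + o\right) o = o \left(-5 + o\right)$)
$C{\left(G \right)} = 0$ ($C{\left(G \right)} = 5 \left(-5 + 5\right) = 5 \cdot 0 = 0$)
$16 \left(-35\right) + C{\left(3 \right)} = 16 \left(-35\right) + 0 = -560 + 0 = -560$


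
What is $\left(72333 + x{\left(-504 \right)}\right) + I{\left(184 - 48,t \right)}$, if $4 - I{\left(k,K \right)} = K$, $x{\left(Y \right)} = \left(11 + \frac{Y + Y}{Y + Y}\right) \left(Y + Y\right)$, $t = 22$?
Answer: $60219$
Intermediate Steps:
$x{\left(Y \right)} = 24 Y$ ($x{\left(Y \right)} = \left(11 + \frac{2 Y}{2 Y}\right) 2 Y = \left(11 + 2 Y \frac{1}{2 Y}\right) 2 Y = \left(11 + 1\right) 2 Y = 12 \cdot 2 Y = 24 Y$)
$I{\left(k,K \right)} = 4 - K$
$\left(72333 + x{\left(-504 \right)}\right) + I{\left(184 - 48,t \right)} = \left(72333 + 24 \left(-504\right)\right) + \left(4 - 22\right) = \left(72333 - 12096\right) + \left(4 - 22\right) = 60237 - 18 = 60219$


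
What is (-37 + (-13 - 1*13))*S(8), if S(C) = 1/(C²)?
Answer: -63/64 ≈ -0.98438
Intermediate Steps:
S(C) = C⁻²
(-37 + (-13 - 1*13))*S(8) = (-37 + (-13 - 1*13))/8² = (-37 + (-13 - 13))*(1/64) = (-37 - 26)*(1/64) = -63*1/64 = -63/64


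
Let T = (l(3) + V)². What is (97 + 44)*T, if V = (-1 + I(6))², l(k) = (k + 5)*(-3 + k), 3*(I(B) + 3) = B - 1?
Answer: 112847/27 ≈ 4179.5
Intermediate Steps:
I(B) = -10/3 + B/3 (I(B) = -3 + (B - 1)/3 = -3 + (-1 + B)/3 = -3 + (-⅓ + B/3) = -10/3 + B/3)
l(k) = (-3 + k)*(5 + k) (l(k) = (5 + k)*(-3 + k) = (-3 + k)*(5 + k))
V = 49/9 (V = (-1 + (-10/3 + (⅓)*6))² = (-1 + (-10/3 + 2))² = (-1 - 4/3)² = (-7/3)² = 49/9 ≈ 5.4444)
T = 2401/81 (T = ((-15 + 3² + 2*3) + 49/9)² = ((-15 + 9 + 6) + 49/9)² = (0 + 49/9)² = (49/9)² = 2401/81 ≈ 29.642)
(97 + 44)*T = (97 + 44)*(2401/81) = 141*(2401/81) = 112847/27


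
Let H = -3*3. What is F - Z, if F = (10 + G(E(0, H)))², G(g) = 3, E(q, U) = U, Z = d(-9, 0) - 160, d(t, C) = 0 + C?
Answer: 329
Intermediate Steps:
d(t, C) = C
Z = -160 (Z = 0 - 160 = -160)
H = -9
F = 169 (F = (10 + 3)² = 13² = 169)
F - Z = 169 - 1*(-160) = 169 + 160 = 329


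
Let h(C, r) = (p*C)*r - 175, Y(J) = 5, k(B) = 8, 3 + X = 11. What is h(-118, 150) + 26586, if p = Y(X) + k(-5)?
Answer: -203689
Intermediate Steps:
X = 8 (X = -3 + 11 = 8)
p = 13 (p = 5 + 8 = 13)
h(C, r) = -175 + 13*C*r (h(C, r) = (13*C)*r - 175 = 13*C*r - 175 = -175 + 13*C*r)
h(-118, 150) + 26586 = (-175 + 13*(-118)*150) + 26586 = (-175 - 230100) + 26586 = -230275 + 26586 = -203689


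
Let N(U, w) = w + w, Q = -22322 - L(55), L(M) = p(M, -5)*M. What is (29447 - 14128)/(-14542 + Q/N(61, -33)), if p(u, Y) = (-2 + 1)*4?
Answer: -505527/468835 ≈ -1.0783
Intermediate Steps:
p(u, Y) = -4 (p(u, Y) = -1*4 = -4)
L(M) = -4*M
Q = -22102 (Q = -22322 - (-4)*55 = -22322 - 1*(-220) = -22322 + 220 = -22102)
N(U, w) = 2*w
(29447 - 14128)/(-14542 + Q/N(61, -33)) = (29447 - 14128)/(-14542 - 22102/(2*(-33))) = 15319/(-14542 - 22102/(-66)) = 15319/(-14542 - 22102*(-1/66)) = 15319/(-14542 + 11051/33) = 15319/(-468835/33) = 15319*(-33/468835) = -505527/468835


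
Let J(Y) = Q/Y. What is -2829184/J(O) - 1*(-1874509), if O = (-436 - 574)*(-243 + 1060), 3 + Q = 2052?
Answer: 2338398630221/2049 ≈ 1.1412e+9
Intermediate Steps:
Q = 2049 (Q = -3 + 2052 = 2049)
O = -825170 (O = -1010*817 = -825170)
J(Y) = 2049/Y
-2829184/J(O) - 1*(-1874509) = -2829184/(2049/(-825170)) - 1*(-1874509) = -2829184/(2049*(-1/825170)) + 1874509 = -2829184/(-2049/825170) + 1874509 = -2829184*(-825170/2049) + 1874509 = 2334557761280/2049 + 1874509 = 2338398630221/2049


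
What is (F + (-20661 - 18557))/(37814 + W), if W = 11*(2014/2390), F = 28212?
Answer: -13152170/45198807 ≈ -0.29099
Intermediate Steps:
W = 11077/1195 (W = 11*(2014*(1/2390)) = 11*(1007/1195) = 11077/1195 ≈ 9.2695)
(F + (-20661 - 18557))/(37814 + W) = (28212 + (-20661 - 18557))/(37814 + 11077/1195) = (28212 - 39218)/(45198807/1195) = -11006*1195/45198807 = -13152170/45198807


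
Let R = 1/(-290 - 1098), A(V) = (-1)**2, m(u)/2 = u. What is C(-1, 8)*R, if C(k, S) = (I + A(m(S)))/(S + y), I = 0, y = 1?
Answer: -1/12492 ≈ -8.0051e-5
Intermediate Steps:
m(u) = 2*u
A(V) = 1
C(k, S) = 1/(1 + S) (C(k, S) = (0 + 1)/(S + 1) = 1/(1 + S))
R = -1/1388 (R = 1/(-1388) = -1/1388 ≈ -0.00072046)
C(-1, 8)*R = -1/1388/(1 + 8) = -1/1388/9 = (1/9)*(-1/1388) = -1/12492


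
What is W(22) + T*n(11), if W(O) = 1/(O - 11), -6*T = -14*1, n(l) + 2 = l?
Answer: 232/11 ≈ 21.091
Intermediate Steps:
n(l) = -2 + l
T = 7/3 (T = -(-7)/3 = -⅙*(-14) = 7/3 ≈ 2.3333)
W(O) = 1/(-11 + O)
W(22) + T*n(11) = 1/(-11 + 22) + 7*(-2 + 11)/3 = 1/11 + (7/3)*9 = 1/11 + 21 = 232/11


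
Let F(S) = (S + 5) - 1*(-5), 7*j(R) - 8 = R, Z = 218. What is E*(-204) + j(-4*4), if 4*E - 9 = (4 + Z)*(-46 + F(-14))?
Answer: 3959479/7 ≈ 5.6564e+5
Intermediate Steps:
j(R) = 8/7 + R/7
F(S) = 10 + S (F(S) = (5 + S) + 5 = 10 + S)
E = -11091/4 (E = 9/4 + ((4 + 218)*(-46 + (10 - 14)))/4 = 9/4 + (222*(-46 - 4))/4 = 9/4 + (222*(-50))/4 = 9/4 + (¼)*(-11100) = 9/4 - 2775 = -11091/4 ≈ -2772.8)
E*(-204) + j(-4*4) = -11091/4*(-204) + (8/7 + (-4*4)/7) = 565641 + (8/7 + (⅐)*(-16)) = 565641 + (8/7 - 16/7) = 565641 - 8/7 = 3959479/7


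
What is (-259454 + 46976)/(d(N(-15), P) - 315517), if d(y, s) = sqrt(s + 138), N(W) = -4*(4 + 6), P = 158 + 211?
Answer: 33520210563/49775488391 + 1381107*sqrt(3)/49775488391 ≈ 0.67348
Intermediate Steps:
P = 369
N(W) = -40 (N(W) = -4*10 = -40)
d(y, s) = sqrt(138 + s)
(-259454 + 46976)/(d(N(-15), P) - 315517) = (-259454 + 46976)/(sqrt(138 + 369) - 315517) = -212478/(sqrt(507) - 315517) = -212478/(13*sqrt(3) - 315517) = -212478/(-315517 + 13*sqrt(3))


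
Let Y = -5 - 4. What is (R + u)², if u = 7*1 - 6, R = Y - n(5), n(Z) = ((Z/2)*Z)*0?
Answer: 64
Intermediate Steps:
n(Z) = 0 (n(Z) = ((Z*(½))*Z)*0 = ((Z/2)*Z)*0 = (Z²/2)*0 = 0)
Y = -9
R = -9 (R = -9 - 1*0 = -9 + 0 = -9)
u = 1 (u = 7 - 6 = 1)
(R + u)² = (-9 + 1)² = (-8)² = 64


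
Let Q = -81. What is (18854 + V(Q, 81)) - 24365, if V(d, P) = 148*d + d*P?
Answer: -24060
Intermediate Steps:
V(d, P) = 148*d + P*d
(18854 + V(Q, 81)) - 24365 = (18854 - 81*(148 + 81)) - 24365 = (18854 - 81*229) - 24365 = (18854 - 18549) - 24365 = 305 - 24365 = -24060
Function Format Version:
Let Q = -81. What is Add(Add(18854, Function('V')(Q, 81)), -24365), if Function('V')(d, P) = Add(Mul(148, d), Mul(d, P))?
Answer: -24060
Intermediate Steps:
Function('V')(d, P) = Add(Mul(148, d), Mul(P, d))
Add(Add(18854, Function('V')(Q, 81)), -24365) = Add(Add(18854, Mul(-81, Add(148, 81))), -24365) = Add(Add(18854, Mul(-81, 229)), -24365) = Add(Add(18854, -18549), -24365) = Add(305, -24365) = -24060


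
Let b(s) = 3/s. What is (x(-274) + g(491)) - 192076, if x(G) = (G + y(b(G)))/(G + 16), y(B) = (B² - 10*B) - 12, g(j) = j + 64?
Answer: -3709665230261/19369608 ≈ -1.9152e+5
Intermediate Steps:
g(j) = 64 + j
y(B) = -12 + B² - 10*B
x(G) = (-12 + G - 30/G + 9/G²)/(16 + G) (x(G) = (G + (-12 + (3/G)² - 30/G))/(G + 16) = (G + (-12 + 9/G² - 30/G))/(16 + G) = (G + (-12 - 30/G + 9/G²))/(16 + G) = (-12 + G - 30/G + 9/G²)/(16 + G))
(x(-274) + g(491)) - 192076 = ((9 - 30*(-274) + (-274)²*(-12 - 274))/((-274)²*(16 - 274)) + (64 + 491)) - 192076 = ((1/75076)*(9 + 8220 + 75076*(-286))/(-258) + 555) - 192076 = ((1/75076)*(-1/258)*(9 + 8220 - 21471736) + 555) - 192076 = ((1/75076)*(-1/258)*(-21463507) + 555) - 192076 = (21463507/19369608 + 555) - 192076 = 10771595947/19369608 - 192076 = -3709665230261/19369608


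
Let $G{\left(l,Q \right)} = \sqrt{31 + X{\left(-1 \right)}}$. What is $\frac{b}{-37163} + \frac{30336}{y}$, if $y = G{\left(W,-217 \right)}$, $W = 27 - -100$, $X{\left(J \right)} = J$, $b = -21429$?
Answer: $\frac{21429}{37163} + \frac{5056 \sqrt{30}}{5} \approx 5539.1$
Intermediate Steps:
$W = 127$ ($W = 27 + 100 = 127$)
$G{\left(l,Q \right)} = \sqrt{30}$ ($G{\left(l,Q \right)} = \sqrt{31 - 1} = \sqrt{30}$)
$y = \sqrt{30} \approx 5.4772$
$\frac{b}{-37163} + \frac{30336}{y} = - \frac{21429}{-37163} + \frac{30336}{\sqrt{30}} = \left(-21429\right) \left(- \frac{1}{37163}\right) + 30336 \frac{\sqrt{30}}{30} = \frac{21429}{37163} + \frac{5056 \sqrt{30}}{5}$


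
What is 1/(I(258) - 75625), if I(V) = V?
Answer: -1/75367 ≈ -1.3268e-5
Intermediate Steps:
1/(I(258) - 75625) = 1/(258 - 75625) = 1/(-75367) = -1/75367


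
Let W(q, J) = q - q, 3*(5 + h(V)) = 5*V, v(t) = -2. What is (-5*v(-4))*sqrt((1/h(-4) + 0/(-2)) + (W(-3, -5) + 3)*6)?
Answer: 2*sqrt(21945)/7 ≈ 42.325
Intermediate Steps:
h(V) = -5 + 5*V/3 (h(V) = -5 + (5*V)/3 = -5 + 5*V/3)
W(q, J) = 0
(-5*v(-4))*sqrt((1/h(-4) + 0/(-2)) + (W(-3, -5) + 3)*6) = (-5*(-2))*sqrt((1/(-5 + (5/3)*(-4)) + 0/(-2)) + (0 + 3)*6) = 10*sqrt((1/(-5 - 20/3) + 0*(-1/2)) + 3*6) = 10*sqrt((1/(-35/3) + 0) + 18) = 10*sqrt((1*(-3/35) + 0) + 18) = 10*sqrt((-3/35 + 0) + 18) = 10*sqrt(-3/35 + 18) = 10*sqrt(627/35) = 10*(sqrt(21945)/35) = 2*sqrt(21945)/7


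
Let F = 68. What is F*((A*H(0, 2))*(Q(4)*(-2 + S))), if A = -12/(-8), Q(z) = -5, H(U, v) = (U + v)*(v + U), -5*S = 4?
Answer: 5712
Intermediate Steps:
S = -4/5 (S = -1/5*4 = -4/5 ≈ -0.80000)
H(U, v) = (U + v)**2 (H(U, v) = (U + v)*(U + v) = (U + v)**2)
A = 3/2 (A = -12*(-1/8) = 3/2 ≈ 1.5000)
F*((A*H(0, 2))*(Q(4)*(-2 + S))) = 68*((3*(0 + 2)**2/2)*(-5*(-2 - 4/5))) = 68*(((3/2)*2**2)*(-5*(-14/5))) = 68*(((3/2)*4)*14) = 68*(6*14) = 68*84 = 5712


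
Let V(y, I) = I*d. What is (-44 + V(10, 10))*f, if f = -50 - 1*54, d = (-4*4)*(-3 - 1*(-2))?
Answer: -12064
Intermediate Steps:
d = 16 (d = -16*(-3 + 2) = -16*(-1) = 16)
f = -104 (f = -50 - 54 = -104)
V(y, I) = 16*I (V(y, I) = I*16 = 16*I)
(-44 + V(10, 10))*f = (-44 + 16*10)*(-104) = (-44 + 160)*(-104) = 116*(-104) = -12064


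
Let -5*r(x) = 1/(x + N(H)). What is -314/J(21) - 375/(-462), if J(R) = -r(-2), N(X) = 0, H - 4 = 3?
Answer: 483685/154 ≈ 3140.8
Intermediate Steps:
H = 7 (H = 4 + 3 = 7)
r(x) = -1/(5*x) (r(x) = -1/(5*(x + 0)) = -1/(5*x))
J(R) = -⅒ (J(R) = -(-1)/(5*(-2)) = -(-1)*(-1)/(5*2) = -1*⅒ = -⅒)
-314/J(21) - 375/(-462) = -314/(-⅒) - 375/(-462) = -314*(-10) - 375*(-1/462) = 3140 + 125/154 = 483685/154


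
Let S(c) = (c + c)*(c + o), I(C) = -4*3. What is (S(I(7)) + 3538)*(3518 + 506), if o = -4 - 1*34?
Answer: 19065712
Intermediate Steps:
I(C) = -12
o = -38 (o = -4 - 34 = -38)
S(c) = 2*c*(-38 + c) (S(c) = (c + c)*(c - 38) = (2*c)*(-38 + c) = 2*c*(-38 + c))
(S(I(7)) + 3538)*(3518 + 506) = (2*(-12)*(-38 - 12) + 3538)*(3518 + 506) = (2*(-12)*(-50) + 3538)*4024 = (1200 + 3538)*4024 = 4738*4024 = 19065712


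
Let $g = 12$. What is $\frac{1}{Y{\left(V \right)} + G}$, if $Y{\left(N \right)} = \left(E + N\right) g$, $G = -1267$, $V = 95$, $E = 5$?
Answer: $- \frac{1}{67} \approx -0.014925$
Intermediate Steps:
$Y{\left(N \right)} = 60 + 12 N$ ($Y{\left(N \right)} = \left(5 + N\right) 12 = 60 + 12 N$)
$\frac{1}{Y{\left(V \right)} + G} = \frac{1}{\left(60 + 12 \cdot 95\right) - 1267} = \frac{1}{\left(60 + 1140\right) - 1267} = \frac{1}{1200 - 1267} = \frac{1}{-67} = - \frac{1}{67}$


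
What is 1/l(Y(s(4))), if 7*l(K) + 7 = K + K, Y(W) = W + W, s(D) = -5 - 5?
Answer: -7/47 ≈ -0.14894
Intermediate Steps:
s(D) = -10
Y(W) = 2*W
l(K) = -1 + 2*K/7 (l(K) = -1 + (K + K)/7 = -1 + (2*K)/7 = -1 + 2*K/7)
1/l(Y(s(4))) = 1/(-1 + 2*(2*(-10))/7) = 1/(-1 + (2/7)*(-20)) = 1/(-1 - 40/7) = 1/(-47/7) = -7/47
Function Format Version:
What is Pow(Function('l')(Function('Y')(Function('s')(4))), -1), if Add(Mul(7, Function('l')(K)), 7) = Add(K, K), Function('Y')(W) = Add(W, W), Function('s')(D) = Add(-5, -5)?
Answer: Rational(-7, 47) ≈ -0.14894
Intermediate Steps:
Function('s')(D) = -10
Function('Y')(W) = Mul(2, W)
Function('l')(K) = Add(-1, Mul(Rational(2, 7), K)) (Function('l')(K) = Add(-1, Mul(Rational(1, 7), Add(K, K))) = Add(-1, Mul(Rational(1, 7), Mul(2, K))) = Add(-1, Mul(Rational(2, 7), K)))
Pow(Function('l')(Function('Y')(Function('s')(4))), -1) = Pow(Add(-1, Mul(Rational(2, 7), Mul(2, -10))), -1) = Pow(Add(-1, Mul(Rational(2, 7), -20)), -1) = Pow(Add(-1, Rational(-40, 7)), -1) = Pow(Rational(-47, 7), -1) = Rational(-7, 47)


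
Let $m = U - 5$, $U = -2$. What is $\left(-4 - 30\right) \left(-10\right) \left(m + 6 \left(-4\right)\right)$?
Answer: $-10540$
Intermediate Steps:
$m = -7$ ($m = -2 - 5 = -7$)
$\left(-4 - 30\right) \left(-10\right) \left(m + 6 \left(-4\right)\right) = \left(-4 - 30\right) \left(-10\right) \left(-7 + 6 \left(-4\right)\right) = \left(-4 - 30\right) \left(-10\right) \left(-7 - 24\right) = \left(-34\right) \left(-10\right) \left(-31\right) = 340 \left(-31\right) = -10540$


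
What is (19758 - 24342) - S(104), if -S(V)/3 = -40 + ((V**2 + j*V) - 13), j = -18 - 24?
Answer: 14601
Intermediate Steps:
j = -42
S(V) = 159 - 3*V**2 + 126*V (S(V) = -3*(-40 + ((V**2 - 42*V) - 13)) = -3*(-40 + (-13 + V**2 - 42*V)) = -3*(-53 + V**2 - 42*V) = 159 - 3*V**2 + 126*V)
(19758 - 24342) - S(104) = (19758 - 24342) - (159 - 3*104**2 + 126*104) = -4584 - (159 - 3*10816 + 13104) = -4584 - (159 - 32448 + 13104) = -4584 - 1*(-19185) = -4584 + 19185 = 14601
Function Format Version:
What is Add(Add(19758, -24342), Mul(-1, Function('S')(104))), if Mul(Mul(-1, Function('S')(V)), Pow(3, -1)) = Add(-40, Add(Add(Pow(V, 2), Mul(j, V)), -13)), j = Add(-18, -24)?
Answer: 14601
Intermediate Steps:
j = -42
Function('S')(V) = Add(159, Mul(-3, Pow(V, 2)), Mul(126, V)) (Function('S')(V) = Mul(-3, Add(-40, Add(Add(Pow(V, 2), Mul(-42, V)), -13))) = Mul(-3, Add(-40, Add(-13, Pow(V, 2), Mul(-42, V)))) = Mul(-3, Add(-53, Pow(V, 2), Mul(-42, V))) = Add(159, Mul(-3, Pow(V, 2)), Mul(126, V)))
Add(Add(19758, -24342), Mul(-1, Function('S')(104))) = Add(Add(19758, -24342), Mul(-1, Add(159, Mul(-3, Pow(104, 2)), Mul(126, 104)))) = Add(-4584, Mul(-1, Add(159, Mul(-3, 10816), 13104))) = Add(-4584, Mul(-1, Add(159, -32448, 13104))) = Add(-4584, Mul(-1, -19185)) = Add(-4584, 19185) = 14601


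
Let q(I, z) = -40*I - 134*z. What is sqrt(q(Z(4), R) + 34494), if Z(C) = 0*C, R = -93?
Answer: 2*sqrt(11739) ≈ 216.69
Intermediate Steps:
Z(C) = 0
q(I, z) = -134*z - 40*I
sqrt(q(Z(4), R) + 34494) = sqrt((-134*(-93) - 40*0) + 34494) = sqrt((12462 + 0) + 34494) = sqrt(12462 + 34494) = sqrt(46956) = 2*sqrt(11739)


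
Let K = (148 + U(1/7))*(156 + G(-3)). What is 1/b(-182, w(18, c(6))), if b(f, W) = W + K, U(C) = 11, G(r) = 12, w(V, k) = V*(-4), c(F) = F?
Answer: 1/26640 ≈ 3.7538e-5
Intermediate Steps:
w(V, k) = -4*V
K = 26712 (K = (148 + 11)*(156 + 12) = 159*168 = 26712)
b(f, W) = 26712 + W (b(f, W) = W + 26712 = 26712 + W)
1/b(-182, w(18, c(6))) = 1/(26712 - 4*18) = 1/(26712 - 72) = 1/26640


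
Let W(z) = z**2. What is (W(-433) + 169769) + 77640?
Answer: 434898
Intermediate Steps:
(W(-433) + 169769) + 77640 = ((-433)**2 + 169769) + 77640 = (187489 + 169769) + 77640 = 357258 + 77640 = 434898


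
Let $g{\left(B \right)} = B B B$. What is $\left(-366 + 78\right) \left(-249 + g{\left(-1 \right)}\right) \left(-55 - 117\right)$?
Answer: $-12384000$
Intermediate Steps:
$g{\left(B \right)} = B^{3}$ ($g{\left(B \right)} = B^{2} B = B^{3}$)
$\left(-366 + 78\right) \left(-249 + g{\left(-1 \right)}\right) \left(-55 - 117\right) = \left(-366 + 78\right) \left(-249 + \left(-1\right)^{3}\right) \left(-55 - 117\right) = - 288 \left(-249 - 1\right) \left(-55 - 117\right) = - 288 \left(\left(-250\right) \left(-172\right)\right) = \left(-288\right) 43000 = -12384000$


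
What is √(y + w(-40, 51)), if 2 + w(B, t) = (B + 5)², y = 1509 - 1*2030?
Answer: 3*√78 ≈ 26.495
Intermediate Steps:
y = -521 (y = 1509 - 2030 = -521)
w(B, t) = -2 + (5 + B)² (w(B, t) = -2 + (B + 5)² = -2 + (5 + B)²)
√(y + w(-40, 51)) = √(-521 + (-2 + (5 - 40)²)) = √(-521 + (-2 + (-35)²)) = √(-521 + (-2 + 1225)) = √(-521 + 1223) = √702 = 3*√78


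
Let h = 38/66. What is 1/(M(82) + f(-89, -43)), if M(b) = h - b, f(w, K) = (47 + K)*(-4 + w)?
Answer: -33/14963 ≈ -0.0022054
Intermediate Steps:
h = 19/33 (h = 38*(1/66) = 19/33 ≈ 0.57576)
f(w, K) = (-4 + w)*(47 + K)
M(b) = 19/33 - b
1/(M(82) + f(-89, -43)) = 1/((19/33 - 1*82) + (-188 - 4*(-43) + 47*(-89) - 43*(-89))) = 1/((19/33 - 82) + (-188 + 172 - 4183 + 3827)) = 1/(-2687/33 - 372) = 1/(-14963/33) = -33/14963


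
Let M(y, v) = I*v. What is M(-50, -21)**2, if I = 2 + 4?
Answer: 15876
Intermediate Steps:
I = 6
M(y, v) = 6*v
M(-50, -21)**2 = (6*(-21))**2 = (-126)**2 = 15876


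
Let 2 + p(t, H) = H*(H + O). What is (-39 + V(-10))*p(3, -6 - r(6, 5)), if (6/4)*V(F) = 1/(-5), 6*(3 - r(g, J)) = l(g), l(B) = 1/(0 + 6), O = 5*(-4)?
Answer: -196232339/19440 ≈ -10094.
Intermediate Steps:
O = -20
l(B) = 1/6
r(g, J) = 107/36 (r(g, J) = 3 - 1/6*1/6 = 3 - 1/36 = 107/36)
V(F) = -2/15 (V(F) = (2/3)/(-5) = (2/3)*(-1/5) = -2/15)
p(t, H) = -2 + H*(-20 + H) (p(t, H) = -2 + H*(H - 20) = -2 + H*(-20 + H))
(-39 + V(-10))*p(3, -6 - r(6, 5)) = (-39 - 2/15)*(-2 + (-6 - 1*107/36)**2 - 20*(-6 - 1*107/36)) = -587*(-2 + (-6 - 107/36)**2 - 20*(-6 - 107/36))/15 = -587*(-2 + (-323/36)**2 - 20*(-323/36))/15 = -587*(-2 + 104329/1296 + 1615/9)/15 = -587/15*334297/1296 = -196232339/19440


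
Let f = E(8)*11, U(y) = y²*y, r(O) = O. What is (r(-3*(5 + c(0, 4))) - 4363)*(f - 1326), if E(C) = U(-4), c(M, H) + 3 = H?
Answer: 8893430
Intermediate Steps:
c(M, H) = -3 + H
U(y) = y³
E(C) = -64 (E(C) = (-4)³ = -64)
f = -704 (f = -64*11 = -704)
(r(-3*(5 + c(0, 4))) - 4363)*(f - 1326) = (-3*(5 + (-3 + 4)) - 4363)*(-704 - 1326) = (-3*(5 + 1) - 4363)*(-2030) = (-3*6 - 4363)*(-2030) = (-18 - 4363)*(-2030) = -4381*(-2030) = 8893430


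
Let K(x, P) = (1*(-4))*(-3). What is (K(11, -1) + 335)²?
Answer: 120409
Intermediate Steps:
K(x, P) = 12 (K(x, P) = -4*(-3) = 12)
(K(11, -1) + 335)² = (12 + 335)² = 347² = 120409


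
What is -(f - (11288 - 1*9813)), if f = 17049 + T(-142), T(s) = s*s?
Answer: -35738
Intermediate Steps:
T(s) = s**2
f = 37213 (f = 17049 + (-142)**2 = 17049 + 20164 = 37213)
-(f - (11288 - 1*9813)) = -(37213 - (11288 - 1*9813)) = -(37213 - (11288 - 9813)) = -(37213 - 1*1475) = -(37213 - 1475) = -1*35738 = -35738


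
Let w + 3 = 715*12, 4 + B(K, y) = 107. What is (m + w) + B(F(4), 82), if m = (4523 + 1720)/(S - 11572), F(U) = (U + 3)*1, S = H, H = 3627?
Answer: 68956357/7945 ≈ 8679.2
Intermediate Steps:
S = 3627
F(U) = 3 + U (F(U) = (3 + U)*1 = 3 + U)
B(K, y) = 103 (B(K, y) = -4 + 107 = 103)
m = -6243/7945 (m = (4523 + 1720)/(3627 - 11572) = 6243/(-7945) = 6243*(-1/7945) = -6243/7945 ≈ -0.78578)
w = 8577 (w = -3 + 715*12 = -3 + 8580 = 8577)
(m + w) + B(F(4), 82) = (-6243/7945 + 8577) + 103 = 68138022/7945 + 103 = 68956357/7945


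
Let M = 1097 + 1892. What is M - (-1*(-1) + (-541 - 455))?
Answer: 3984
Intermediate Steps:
M = 2989
M - (-1*(-1) + (-541 - 455)) = 2989 - (-1*(-1) + (-541 - 455)) = 2989 - (1 - 996) = 2989 - 1*(-995) = 2989 + 995 = 3984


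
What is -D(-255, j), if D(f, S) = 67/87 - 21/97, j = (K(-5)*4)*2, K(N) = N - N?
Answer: -4672/8439 ≈ -0.55362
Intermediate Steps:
K(N) = 0
j = 0 (j = (0*4)*2 = 0*2 = 0)
D(f, S) = 4672/8439 (D(f, S) = 67*(1/87) - 21*1/97 = 67/87 - 21/97 = 4672/8439)
-D(-255, j) = -1*4672/8439 = -4672/8439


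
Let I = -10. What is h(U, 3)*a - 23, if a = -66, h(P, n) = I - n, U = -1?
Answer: 835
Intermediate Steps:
h(P, n) = -10 - n
h(U, 3)*a - 23 = (-10 - 1*3)*(-66) - 23 = (-10 - 3)*(-66) - 23 = -13*(-66) - 23 = 858 - 23 = 835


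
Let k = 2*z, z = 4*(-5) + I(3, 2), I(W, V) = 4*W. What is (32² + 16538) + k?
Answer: 17546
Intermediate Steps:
z = -8 (z = 4*(-5) + 4*3 = -20 + 12 = -8)
k = -16 (k = 2*(-8) = -16)
(32² + 16538) + k = (32² + 16538) - 16 = (1024 + 16538) - 16 = 17562 - 16 = 17546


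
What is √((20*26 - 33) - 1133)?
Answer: I*√646 ≈ 25.417*I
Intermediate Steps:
√((20*26 - 33) - 1133) = √((520 - 33) - 1133) = √(487 - 1133) = √(-646) = I*√646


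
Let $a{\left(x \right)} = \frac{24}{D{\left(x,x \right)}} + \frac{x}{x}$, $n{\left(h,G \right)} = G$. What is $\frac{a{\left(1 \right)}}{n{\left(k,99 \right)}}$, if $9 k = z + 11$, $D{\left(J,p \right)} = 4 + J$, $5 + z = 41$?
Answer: $\frac{29}{495} \approx 0.058586$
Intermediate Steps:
$z = 36$ ($z = -5 + 41 = 36$)
$k = \frac{47}{9}$ ($k = \frac{36 + 11}{9} = \frac{1}{9} \cdot 47 = \frac{47}{9} \approx 5.2222$)
$a{\left(x \right)} = 1 + \frac{24}{4 + x}$ ($a{\left(x \right)} = \frac{24}{4 + x} + \frac{x}{x} = \frac{24}{4 + x} + 1 = 1 + \frac{24}{4 + x}$)
$\frac{a{\left(1 \right)}}{n{\left(k,99 \right)}} = \frac{\frac{1}{4 + 1} \left(28 + 1\right)}{99} = \frac{1}{5} \cdot 29 \cdot \frac{1}{99} = \frac{29}{5} \cdot \frac{1}{99} = \frac{29}{495}$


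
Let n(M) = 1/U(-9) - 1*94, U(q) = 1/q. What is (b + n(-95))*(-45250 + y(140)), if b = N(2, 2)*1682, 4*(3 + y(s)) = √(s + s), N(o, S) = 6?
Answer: -452032217 + 9989*√70/2 ≈ -4.5199e+8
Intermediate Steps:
y(s) = -3 + √2*√s/4 (y(s) = -3 + √(s + s)/4 = -3 + √(2*s)/4 = -3 + (√2*√s)/4 = -3 + √2*√s/4)
b = 10092 (b = 6*1682 = 10092)
n(M) = -103 (n(M) = 1/(1/(-9)) - 1*94 = 1/(-⅑) - 94 = -9 - 94 = -103)
(b + n(-95))*(-45250 + y(140)) = (10092 - 103)*(-45250 + (-3 + √2*√140/4)) = 9989*(-45250 + (-3 + √2*(2*√35)/4)) = 9989*(-45250 + (-3 + √70/2)) = 9989*(-45253 + √70/2) = -452032217 + 9989*√70/2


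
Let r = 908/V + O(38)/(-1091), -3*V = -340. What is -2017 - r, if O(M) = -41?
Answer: -187792951/92735 ≈ -2025.0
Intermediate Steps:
V = 340/3 (V = -⅓*(-340) = 340/3 ≈ 113.33)
r = 746456/92735 (r = 908/(340/3) - 41/(-1091) = 908*(3/340) - 41*(-1/1091) = 681/85 + 41/1091 = 746456/92735 ≈ 8.0493)
-2017 - r = -2017 - 1*746456/92735 = -2017 - 746456/92735 = -187792951/92735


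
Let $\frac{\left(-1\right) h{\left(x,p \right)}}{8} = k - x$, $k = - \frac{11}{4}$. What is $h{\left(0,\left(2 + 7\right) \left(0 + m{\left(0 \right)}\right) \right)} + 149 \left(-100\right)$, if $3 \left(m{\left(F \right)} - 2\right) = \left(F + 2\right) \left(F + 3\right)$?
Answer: $-14878$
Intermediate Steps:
$m{\left(F \right)} = 2 + \frac{\left(2 + F\right) \left(3 + F\right)}{3}$ ($m{\left(F \right)} = 2 + \frac{\left(F + 2\right) \left(F + 3\right)}{3} = 2 + \frac{\left(2 + F\right) \left(3 + F\right)}{3}$)
$k = - \frac{11}{4}$ ($k = \left(-11\right) \frac{1}{4} = - \frac{11}{4} \approx -2.75$)
$h{\left(x,p \right)} = 22 + 8 x$ ($h{\left(x,p \right)} = - 8 \left(- \frac{11}{4} - x\right) = 22 + 8 x$)
$h{\left(0,\left(2 + 7\right) \left(0 + m{\left(0 \right)}\right) \right)} + 149 \left(-100\right) = \left(22 + 8 \cdot 0\right) + 149 \left(-100\right) = \left(22 + 0\right) - 14900 = 22 - 14900 = -14878$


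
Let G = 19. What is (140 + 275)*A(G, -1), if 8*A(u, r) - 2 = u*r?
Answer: -7055/8 ≈ -881.88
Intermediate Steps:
A(u, r) = 1/4 + r*u/8 (A(u, r) = 1/4 + (u*r)/8 = 1/4 + (r*u)/8 = 1/4 + r*u/8)
(140 + 275)*A(G, -1) = (140 + 275)*(1/4 + (1/8)*(-1)*19) = 415*(1/4 - 19/8) = 415*(-17/8) = -7055/8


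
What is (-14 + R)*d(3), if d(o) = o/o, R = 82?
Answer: 68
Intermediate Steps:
d(o) = 1
(-14 + R)*d(3) = (-14 + 82)*1 = 68*1 = 68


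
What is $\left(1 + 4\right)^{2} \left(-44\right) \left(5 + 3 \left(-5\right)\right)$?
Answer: $11000$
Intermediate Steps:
$\left(1 + 4\right)^{2} \left(-44\right) \left(5 + 3 \left(-5\right)\right) = 5^{2} \left(-44\right) \left(5 - 15\right) = 25 \left(-44\right) \left(-10\right) = \left(-1100\right) \left(-10\right) = 11000$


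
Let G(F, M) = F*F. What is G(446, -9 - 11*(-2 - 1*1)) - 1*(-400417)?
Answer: 599333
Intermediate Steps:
G(F, M) = F**2
G(446, -9 - 11*(-2 - 1*1)) - 1*(-400417) = 446**2 - 1*(-400417) = 198916 + 400417 = 599333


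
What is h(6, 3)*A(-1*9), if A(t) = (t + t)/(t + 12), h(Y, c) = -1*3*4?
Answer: 72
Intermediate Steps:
h(Y, c) = -12 (h(Y, c) = -3*4 = -12)
A(t) = 2*t/(12 + t) (A(t) = (2*t)/(12 + t) = 2*t/(12 + t))
h(6, 3)*A(-1*9) = -24*(-1*9)/(12 - 1*9) = -24*(-9)/(12 - 9) = -24*(-9)/3 = -12*(-6) = 72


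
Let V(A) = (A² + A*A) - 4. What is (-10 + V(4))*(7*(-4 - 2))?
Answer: -756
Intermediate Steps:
V(A) = -4 + 2*A² (V(A) = (A² + A²) - 4 = 2*A² - 4 = -4 + 2*A²)
(-10 + V(4))*(7*(-4 - 2)) = (-10 + (-4 + 2*4²))*(7*(-4 - 2)) = (-10 + (-4 + 2*16))*(7*(-6)) = (-10 + (-4 + 32))*(-42) = (-10 + 28)*(-42) = 18*(-42) = -756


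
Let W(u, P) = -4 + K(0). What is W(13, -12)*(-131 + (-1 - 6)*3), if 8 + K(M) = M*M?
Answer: 1824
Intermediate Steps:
K(M) = -8 + M**2 (K(M) = -8 + M*M = -8 + M**2)
W(u, P) = -12 (W(u, P) = -4 + (-8 + 0**2) = -4 + (-8 + 0) = -4 - 8 = -12)
W(13, -12)*(-131 + (-1 - 6)*3) = -12*(-131 + (-1 - 6)*3) = -12*(-131 - 7*3) = -12*(-131 - 21) = -12*(-152) = 1824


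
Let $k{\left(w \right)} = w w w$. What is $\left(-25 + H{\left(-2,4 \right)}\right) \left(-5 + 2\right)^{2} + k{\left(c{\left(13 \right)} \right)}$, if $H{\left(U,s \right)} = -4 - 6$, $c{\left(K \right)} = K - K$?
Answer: $-315$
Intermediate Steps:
$c{\left(K \right)} = 0$
$H{\left(U,s \right)} = -10$ ($H{\left(U,s \right)} = -4 - 6 = -10$)
$k{\left(w \right)} = w^{3}$ ($k{\left(w \right)} = w^{2} w = w^{3}$)
$\left(-25 + H{\left(-2,4 \right)}\right) \left(-5 + 2\right)^{2} + k{\left(c{\left(13 \right)} \right)} = \left(-25 - 10\right) \left(-5 + 2\right)^{2} + 0^{3} = - 35 \left(-3\right)^{2} + 0 = \left(-35\right) 9 + 0 = -315 + 0 = -315$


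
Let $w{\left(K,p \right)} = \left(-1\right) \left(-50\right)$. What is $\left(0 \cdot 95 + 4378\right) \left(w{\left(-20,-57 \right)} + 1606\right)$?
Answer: $7249968$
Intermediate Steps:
$w{\left(K,p \right)} = 50$
$\left(0 \cdot 95 + 4378\right) \left(w{\left(-20,-57 \right)} + 1606\right) = \left(0 \cdot 95 + 4378\right) \left(50 + 1606\right) = \left(0 + 4378\right) 1656 = 4378 \cdot 1656 = 7249968$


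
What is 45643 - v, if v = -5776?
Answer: 51419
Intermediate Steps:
45643 - v = 45643 - 1*(-5776) = 45643 + 5776 = 51419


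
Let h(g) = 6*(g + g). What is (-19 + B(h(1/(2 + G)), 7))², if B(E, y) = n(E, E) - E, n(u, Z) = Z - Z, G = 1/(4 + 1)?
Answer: 72361/121 ≈ 598.02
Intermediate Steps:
G = ⅕ (G = 1/5 = ⅕ ≈ 0.20000)
n(u, Z) = 0
h(g) = 12*g (h(g) = 6*(2*g) = 12*g)
B(E, y) = -E (B(E, y) = 0 - E = -E)
(-19 + B(h(1/(2 + G)), 7))² = (-19 - 12/(2 + ⅕))² = (-19 - 12/11/5)² = (-19 - 12*5/11)² = (-19 - 1*60/11)² = (-19 - 60/11)² = (-269/11)² = 72361/121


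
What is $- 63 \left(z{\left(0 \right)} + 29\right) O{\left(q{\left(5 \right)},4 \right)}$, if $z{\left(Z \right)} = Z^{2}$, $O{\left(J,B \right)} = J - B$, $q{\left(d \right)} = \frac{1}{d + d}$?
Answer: $\frac{71253}{10} \approx 7125.3$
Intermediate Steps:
$q{\left(d \right)} = \frac{1}{2 d}$
$- 63 \left(z{\left(0 \right)} + 29\right) O{\left(q{\left(5 \right)},4 \right)} = - 63 \left(0^{2} + 29\right) \left(\frac{1}{2 \cdot 5} - 4\right) = - 63 \left(0 + 29\right) \left(\frac{1}{2} \cdot \frac{1}{5} - 4\right) = \left(-63\right) 29 \left(\frac{1}{10} - 4\right) = \left(-1827\right) \left(- \frac{39}{10}\right) = \frac{71253}{10}$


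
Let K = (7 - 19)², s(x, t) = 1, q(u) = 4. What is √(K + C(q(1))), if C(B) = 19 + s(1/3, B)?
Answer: 2*√41 ≈ 12.806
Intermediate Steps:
K = 144 (K = (-12)² = 144)
C(B) = 20 (C(B) = 19 + 1 = 20)
√(K + C(q(1))) = √(144 + 20) = √164 = 2*√41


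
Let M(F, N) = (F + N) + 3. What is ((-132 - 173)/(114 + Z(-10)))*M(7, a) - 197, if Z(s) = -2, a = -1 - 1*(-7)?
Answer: -1684/7 ≈ -240.57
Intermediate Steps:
a = 6 (a = -1 + 7 = 6)
M(F, N) = 3 + F + N
((-132 - 173)/(114 + Z(-10)))*M(7, a) - 197 = ((-132 - 173)/(114 - 2))*(3 + 7 + 6) - 197 = -305/112*16 - 197 = -305/7 - 197 = -1684/7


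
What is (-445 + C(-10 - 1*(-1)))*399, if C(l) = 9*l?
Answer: -209874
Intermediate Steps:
(-445 + C(-10 - 1*(-1)))*399 = (-445 + 9*(-10 - 1*(-1)))*399 = (-445 + 9*(-10 + 1))*399 = (-445 + 9*(-9))*399 = (-445 - 81)*399 = -526*399 = -209874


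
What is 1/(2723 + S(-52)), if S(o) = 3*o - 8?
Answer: 1/2559 ≈ 0.00039078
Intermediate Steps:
S(o) = -8 + 3*o
1/(2723 + S(-52)) = 1/(2723 + (-8 + 3*(-52))) = 1/(2723 + (-8 - 156)) = 1/(2723 - 164) = 1/2559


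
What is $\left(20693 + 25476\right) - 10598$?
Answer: $35571$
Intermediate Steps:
$\left(20693 + 25476\right) - 10598 = 46169 - 10598 = 35571$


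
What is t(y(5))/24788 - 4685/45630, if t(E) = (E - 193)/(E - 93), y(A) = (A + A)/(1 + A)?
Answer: -1589695805/15495747228 ≈ -0.10259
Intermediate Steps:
y(A) = 2*A/(1 + A) (y(A) = (2*A)/(1 + A) = 2*A/(1 + A))
t(E) = (-193 + E)/(-93 + E)
t(y(5))/24788 - 4685/45630 = ((-193 + 2*5/(1 + 5))/(-93 + 2*5/(1 + 5)))/24788 - 4685/45630 = ((-193 + 2*5/6)/(-93 + 2*5/6))*(1/24788) - 4685*1/45630 = ((-193 + 2*5*(⅙))/(-93 + 2*5*(⅙)))*(1/24788) - 937/9126 = ((-193 + 5/3)/(-93 + 5/3))*(1/24788) - 937/9126 = (-574/3/(-274/3))*(1/24788) - 937/9126 = -3/274*(-574/3)*(1/24788) - 937/9126 = (287/137)*(1/24788) - 937/9126 = 287/3395956 - 937/9126 = -1589695805/15495747228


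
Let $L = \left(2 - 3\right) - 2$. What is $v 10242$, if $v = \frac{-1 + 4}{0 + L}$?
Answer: $-10242$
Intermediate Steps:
$L = -3$ ($L = -1 - 2 = -3$)
$v = -1$ ($v = \frac{-1 + 4}{0 - 3} = \frac{3}{-3} = 3 \left(- \frac{1}{3}\right) = -1$)
$v 10242 = \left(-1\right) 10242 = -10242$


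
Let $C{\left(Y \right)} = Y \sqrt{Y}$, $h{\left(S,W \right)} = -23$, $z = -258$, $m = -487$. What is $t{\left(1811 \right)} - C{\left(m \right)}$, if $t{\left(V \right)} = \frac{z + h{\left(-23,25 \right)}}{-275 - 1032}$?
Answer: $\frac{281}{1307} + 487 i \sqrt{487} \approx 0.215 + 10747.0 i$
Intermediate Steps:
$C{\left(Y \right)} = Y^{\frac{3}{2}}$
$t{\left(V \right)} = \frac{281}{1307}$ ($t{\left(V \right)} = \frac{-258 - 23}{-275 - 1032} = - \frac{281}{-1307} = \left(-281\right) \left(- \frac{1}{1307}\right) = \frac{281}{1307}$)
$t{\left(1811 \right)} - C{\left(m \right)} = \frac{281}{1307} - \left(-487\right)^{\frac{3}{2}} = \frac{281}{1307} - - 487 i \sqrt{487} = \frac{281}{1307} + 487 i \sqrt{487}$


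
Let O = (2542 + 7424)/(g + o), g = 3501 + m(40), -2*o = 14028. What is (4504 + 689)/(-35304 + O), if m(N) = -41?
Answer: -3075987/20913397 ≈ -0.14708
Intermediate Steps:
o = -7014 (o = -½*14028 = -7014)
g = 3460 (g = 3501 - 41 = 3460)
O = -4983/1777 (O = (2542 + 7424)/(3460 - 7014) = 9966/(-3554) = 9966*(-1/3554) = -4983/1777 ≈ -2.8042)
(4504 + 689)/(-35304 + O) = (4504 + 689)/(-35304 - 4983/1777) = 5193/(-62740191/1777) = 5193*(-1777/62740191) = -3075987/20913397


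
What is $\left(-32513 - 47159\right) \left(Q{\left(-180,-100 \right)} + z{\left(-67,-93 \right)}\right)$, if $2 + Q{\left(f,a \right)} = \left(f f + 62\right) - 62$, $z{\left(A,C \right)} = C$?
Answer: $-2573803960$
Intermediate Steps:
$Q{\left(f,a \right)} = -2 + f^{2}$ ($Q{\left(f,a \right)} = -2 + \left(\left(f f + 62\right) - 62\right) = -2 + \left(\left(f^{2} + 62\right) - 62\right) = -2 + \left(\left(62 + f^{2}\right) - 62\right) = -2 + f^{2}$)
$\left(-32513 - 47159\right) \left(Q{\left(-180,-100 \right)} + z{\left(-67,-93 \right)}\right) = \left(-32513 - 47159\right) \left(\left(-2 + \left(-180\right)^{2}\right) - 93\right) = - 79672 \left(\left(-2 + 32400\right) - 93\right) = - 79672 \left(32398 - 93\right) = \left(-79672\right) 32305 = -2573803960$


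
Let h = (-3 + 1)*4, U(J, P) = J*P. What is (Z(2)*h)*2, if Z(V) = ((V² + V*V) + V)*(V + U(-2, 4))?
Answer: 960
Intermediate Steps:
Z(V) = (-8 + V)*(V + 2*V²) (Z(V) = ((V² + V*V) + V)*(V - 2*4) = ((V² + V²) + V)*(V - 8) = (2*V² + V)*(-8 + V) = (V + 2*V²)*(-8 + V) = (-8 + V)*(V + 2*V²))
h = -8 (h = -2*4 = -8)
(Z(2)*h)*2 = ((2*(-8 - 15*2 + 2*2²))*(-8))*2 = ((2*(-8 - 30 + 2*4))*(-8))*2 = ((2*(-8 - 30 + 8))*(-8))*2 = ((2*(-30))*(-8))*2 = -60*(-8)*2 = 480*2 = 960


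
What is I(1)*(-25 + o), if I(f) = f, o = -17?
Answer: -42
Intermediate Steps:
I(1)*(-25 + o) = 1*(-25 - 17) = 1*(-42) = -42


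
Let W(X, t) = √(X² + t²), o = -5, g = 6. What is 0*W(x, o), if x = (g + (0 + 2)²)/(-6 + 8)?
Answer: 0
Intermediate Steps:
x = 5 (x = (6 + (0 + 2)²)/(-6 + 8) = (6 + 2²)/2 = (6 + 4)*(½) = 10*(½) = 5)
0*W(x, o) = 0*√(5² + (-5)²) = 0*√(25 + 25) = 0*√50 = 0*(5*√2) = 0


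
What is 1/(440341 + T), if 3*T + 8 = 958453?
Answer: 3/2279468 ≈ 1.3161e-6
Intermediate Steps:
T = 958445/3 (T = -8/3 + (1/3)*958453 = -8/3 + 958453/3 = 958445/3 ≈ 3.1948e+5)
1/(440341 + T) = 1/(440341 + 958445/3) = 1/(2279468/3) = 3/2279468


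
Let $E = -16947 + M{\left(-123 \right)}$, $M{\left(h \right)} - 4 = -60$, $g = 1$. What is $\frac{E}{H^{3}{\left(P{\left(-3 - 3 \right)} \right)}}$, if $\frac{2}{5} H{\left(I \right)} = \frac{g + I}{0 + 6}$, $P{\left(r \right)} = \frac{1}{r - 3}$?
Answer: $- \frac{334670049}{1000} \approx -3.3467 \cdot 10^{5}$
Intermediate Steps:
$P{\left(r \right)} = \frac{1}{-3 + r}$
$M{\left(h \right)} = -56$ ($M{\left(h \right)} = 4 - 60 = -56$)
$H{\left(I \right)} = \frac{5}{12} + \frac{5 I}{12}$ ($H{\left(I \right)} = \frac{5 \frac{1 + I}{0 + 6}}{2} = \frac{5 \frac{1 + I}{6}}{2} = \frac{5 \left(1 + I\right) \frac{1}{6}}{2} = \frac{5 \left(\frac{1}{6} + \frac{I}{6}\right)}{2} = \frac{5}{12} + \frac{5 I}{12}$)
$E = -17003$ ($E = -16947 - 56 = -17003$)
$\frac{E}{H^{3}{\left(P{\left(-3 - 3 \right)} \right)}} = - \frac{17003}{\left(\frac{5}{12} + \frac{5}{12 \left(-3 - 6\right)}\right)^{3}} = - \frac{17003}{\left(\frac{5}{12} + \frac{5}{12 \left(-9\right)}\right)^{3}} = - \frac{17003}{\left(\frac{5}{12} + \frac{5}{12} \left(- \frac{1}{9}\right)\right)^{3}} = - \frac{17003}{\left(\frac{5}{12} - \frac{5}{108}\right)^{3}} = - \frac{17003}{\left(\frac{10}{27}\right)^{3}} = - \frac{17003}{\frac{1000}{19683}} = \left(-17003\right) \frac{19683}{1000} = - \frac{334670049}{1000}$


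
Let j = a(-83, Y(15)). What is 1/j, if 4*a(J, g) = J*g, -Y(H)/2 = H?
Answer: 2/1245 ≈ 0.0016064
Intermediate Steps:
Y(H) = -2*H
a(J, g) = J*g/4 (a(J, g) = (J*g)/4 = J*g/4)
j = 1245/2 (j = (1/4)*(-83)*(-2*15) = (1/4)*(-83)*(-30) = 1245/2 ≈ 622.50)
1/j = 1/(1245/2) = 2/1245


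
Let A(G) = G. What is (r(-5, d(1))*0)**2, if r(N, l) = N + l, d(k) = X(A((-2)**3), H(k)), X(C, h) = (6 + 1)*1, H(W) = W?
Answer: 0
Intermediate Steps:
X(C, h) = 7 (X(C, h) = 7*1 = 7)
d(k) = 7
(r(-5, d(1))*0)**2 = ((-5 + 7)*0)**2 = (2*0)**2 = 0**2 = 0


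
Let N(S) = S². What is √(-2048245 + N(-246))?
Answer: I*√1987729 ≈ 1409.9*I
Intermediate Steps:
√(-2048245 + N(-246)) = √(-2048245 + (-246)²) = √(-2048245 + 60516) = √(-1987729) = I*√1987729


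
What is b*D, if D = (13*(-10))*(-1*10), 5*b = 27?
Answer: 7020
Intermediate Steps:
b = 27/5 (b = (⅕)*27 = 27/5 ≈ 5.4000)
D = 1300 (D = -130*(-10) = 1300)
b*D = (27/5)*1300 = 7020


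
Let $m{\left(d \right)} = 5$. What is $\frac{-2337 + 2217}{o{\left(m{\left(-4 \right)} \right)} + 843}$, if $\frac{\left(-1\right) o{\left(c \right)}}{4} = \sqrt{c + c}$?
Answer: $- \frac{101160}{710489} - \frac{480 \sqrt{10}}{710489} \approx -0.14452$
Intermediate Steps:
$o{\left(c \right)} = - 4 \sqrt{2} \sqrt{c}$ ($o{\left(c \right)} = - 4 \sqrt{c + c} = - 4 \sqrt{2 c} = - 4 \sqrt{2} \sqrt{c}$)
$\frac{-2337 + 2217}{o{\left(m{\left(-4 \right)} \right)} + 843} = \frac{-2337 + 2217}{- 4 \sqrt{2} \sqrt{5} + 843} = - \frac{120}{- 4 \sqrt{10} + 843} = - \frac{120}{843 - 4 \sqrt{10}}$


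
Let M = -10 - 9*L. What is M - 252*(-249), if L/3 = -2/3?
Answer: 62756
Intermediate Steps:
L = -2 (L = 3*(-2/3) = 3*(-2*⅓) = 3*(-⅔) = -2)
M = 8 (M = -10 - 9*(-2) = -10 + 18 = 8)
M - 252*(-249) = 8 - 252*(-249) = 8 + 62748 = 62756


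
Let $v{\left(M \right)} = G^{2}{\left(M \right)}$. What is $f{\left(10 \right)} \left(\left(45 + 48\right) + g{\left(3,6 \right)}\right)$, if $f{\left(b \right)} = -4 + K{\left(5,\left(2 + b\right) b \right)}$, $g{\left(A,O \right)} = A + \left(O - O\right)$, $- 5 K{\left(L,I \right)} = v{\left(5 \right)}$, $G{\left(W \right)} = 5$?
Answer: $-864$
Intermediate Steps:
$v{\left(M \right)} = 25$ ($v{\left(M \right)} = 5^{2} = 25$)
$K{\left(L,I \right)} = -5$ ($K{\left(L,I \right)} = \left(- \frac{1}{5}\right) 25 = -5$)
$g{\left(A,O \right)} = A$ ($g{\left(A,O \right)} = A + 0 = A$)
$f{\left(b \right)} = -9$ ($f{\left(b \right)} = -4 - 5 = -9$)
$f{\left(10 \right)} \left(\left(45 + 48\right) + g{\left(3,6 \right)}\right) = - 9 \left(\left(45 + 48\right) + 3\right) = - 9 \left(93 + 3\right) = \left(-9\right) 96 = -864$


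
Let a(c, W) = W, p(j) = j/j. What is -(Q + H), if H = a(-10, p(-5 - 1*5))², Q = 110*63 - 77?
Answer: -6854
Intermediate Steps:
p(j) = 1
Q = 6853 (Q = 6930 - 77 = 6853)
H = 1 (H = 1² = 1)
-(Q + H) = -(6853 + 1) = -1*6854 = -6854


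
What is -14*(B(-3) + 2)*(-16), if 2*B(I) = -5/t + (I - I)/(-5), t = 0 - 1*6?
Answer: 1624/3 ≈ 541.33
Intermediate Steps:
t = -6 (t = 0 - 6 = -6)
B(I) = 5/12 (B(I) = (-5/(-6) + (I - I)/(-5))/2 = (-5*(-⅙) + 0*(-⅕))/2 = (⅚ + 0)/2 = (½)*(⅚) = 5/12)
-14*(B(-3) + 2)*(-16) = -14*(5/12 + 2)*(-16) = -14*29/12*(-16) = -203/6*(-16) = 1624/3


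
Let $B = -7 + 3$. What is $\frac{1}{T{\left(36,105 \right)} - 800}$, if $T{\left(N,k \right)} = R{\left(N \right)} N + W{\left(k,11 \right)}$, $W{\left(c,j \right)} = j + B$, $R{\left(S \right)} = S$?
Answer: $\frac{1}{503} \approx 0.0019881$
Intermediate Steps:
$B = -4$
$W{\left(c,j \right)} = -4 + j$ ($W{\left(c,j \right)} = j - 4 = -4 + j$)
$T{\left(N,k \right)} = 7 + N^{2}$ ($T{\left(N,k \right)} = N N + \left(-4 + 11\right) = N^{2} + 7 = 7 + N^{2}$)
$\frac{1}{T{\left(36,105 \right)} - 800} = \frac{1}{\left(7 + 36^{2}\right) - 800} = \frac{1}{\left(7 + 1296\right) - 800} = \frac{1}{1303 - 800} = \frac{1}{503}$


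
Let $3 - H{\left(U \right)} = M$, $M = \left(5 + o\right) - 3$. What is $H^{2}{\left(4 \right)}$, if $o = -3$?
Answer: $16$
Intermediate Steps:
$M = -1$ ($M = \left(5 - 3\right) - 3 = 2 - 3 = -1$)
$H{\left(U \right)} = 4$ ($H{\left(U \right)} = 3 - -1 = 3 + 1 = 4$)
$H^{2}{\left(4 \right)} = 4^{2} = 16$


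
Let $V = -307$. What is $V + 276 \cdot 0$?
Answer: $-307$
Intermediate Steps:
$V + 276 \cdot 0 = -307 + 276 \cdot 0 = -307 + 0 = -307$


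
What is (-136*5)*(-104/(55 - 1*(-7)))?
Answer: 35360/31 ≈ 1140.6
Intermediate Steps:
(-136*5)*(-104/(55 - 1*(-7))) = -(-70720)/(55 + 7) = -(-70720)/62 = -680*(-52/31) = 35360/31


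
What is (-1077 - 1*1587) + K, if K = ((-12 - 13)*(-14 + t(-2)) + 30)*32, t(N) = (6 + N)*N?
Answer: 15896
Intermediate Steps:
t(N) = N*(6 + N)
K = 18560 (K = ((-12 - 13)*(-14 - 2*(6 - 2)) + 30)*32 = (-25*(-14 - 2*4) + 30)*32 = (-25*(-14 - 8) + 30)*32 = (-25*(-22) + 30)*32 = (550 + 30)*32 = 580*32 = 18560)
(-1077 - 1*1587) + K = (-1077 - 1*1587) + 18560 = (-1077 - 1587) + 18560 = -2664 + 18560 = 15896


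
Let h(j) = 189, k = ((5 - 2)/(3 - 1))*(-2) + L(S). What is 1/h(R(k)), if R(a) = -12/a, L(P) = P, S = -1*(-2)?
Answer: 1/189 ≈ 0.0052910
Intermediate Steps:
S = 2
k = -1 (k = ((5 - 2)/(3 - 1))*(-2) + 2 = (3/2)*(-2) + 2 = -3 + 2 = -1)
1/h(R(k)) = 1/189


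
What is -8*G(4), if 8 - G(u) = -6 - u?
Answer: -144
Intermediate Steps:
G(u) = 14 + u (G(u) = 8 - (-6 - u) = 8 + (6 + u) = 14 + u)
-8*G(4) = -8*(14 + 4) = -8*18 = -144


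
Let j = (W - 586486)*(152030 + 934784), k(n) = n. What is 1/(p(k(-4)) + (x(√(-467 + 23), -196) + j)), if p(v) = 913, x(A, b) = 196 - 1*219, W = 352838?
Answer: -1/253931916582 ≈ -3.9381e-12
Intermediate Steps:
x(A, b) = -23 (x(A, b) = 196 - 219 = -23)
j = -253931917472 (j = (352838 - 586486)*(152030 + 934784) = -233648*1086814 = -253931917472)
1/(p(k(-4)) + (x(√(-467 + 23), -196) + j)) = 1/(913 + (-23 - 253931917472)) = 1/(913 - 253931917495) = 1/(-253931916582) = -1/253931916582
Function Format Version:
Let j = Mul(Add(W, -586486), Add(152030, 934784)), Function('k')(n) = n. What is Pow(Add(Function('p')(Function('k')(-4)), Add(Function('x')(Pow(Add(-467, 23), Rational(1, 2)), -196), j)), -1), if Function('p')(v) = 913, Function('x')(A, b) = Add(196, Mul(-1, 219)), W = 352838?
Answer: Rational(-1, 253931916582) ≈ -3.9381e-12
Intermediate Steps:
Function('x')(A, b) = -23 (Function('x')(A, b) = Add(196, -219) = -23)
j = -253931917472 (j = Mul(Add(352838, -586486), Add(152030, 934784)) = Mul(-233648, 1086814) = -253931917472)
Pow(Add(Function('p')(Function('k')(-4)), Add(Function('x')(Pow(Add(-467, 23), Rational(1, 2)), -196), j)), -1) = Pow(Add(913, Add(-23, -253931917472)), -1) = Pow(Add(913, -253931917495), -1) = Pow(-253931916582, -1) = Rational(-1, 253931916582)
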